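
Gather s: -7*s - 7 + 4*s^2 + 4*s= 4*s^2 - 3*s - 7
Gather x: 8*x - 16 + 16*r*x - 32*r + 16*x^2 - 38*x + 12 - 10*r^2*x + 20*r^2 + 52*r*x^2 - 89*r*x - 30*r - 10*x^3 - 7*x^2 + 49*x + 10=20*r^2 - 62*r - 10*x^3 + x^2*(52*r + 9) + x*(-10*r^2 - 73*r + 19) + 6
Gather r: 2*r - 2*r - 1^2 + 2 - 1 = 0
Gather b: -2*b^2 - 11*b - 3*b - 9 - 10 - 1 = -2*b^2 - 14*b - 20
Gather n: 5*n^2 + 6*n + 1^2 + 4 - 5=5*n^2 + 6*n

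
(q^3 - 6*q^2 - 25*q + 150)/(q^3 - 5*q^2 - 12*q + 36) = (q^2 - 25)/(q^2 + q - 6)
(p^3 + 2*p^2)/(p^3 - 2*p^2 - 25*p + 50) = p^2*(p + 2)/(p^3 - 2*p^2 - 25*p + 50)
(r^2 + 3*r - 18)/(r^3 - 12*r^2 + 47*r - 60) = (r + 6)/(r^2 - 9*r + 20)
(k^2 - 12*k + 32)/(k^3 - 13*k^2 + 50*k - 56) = (k - 8)/(k^2 - 9*k + 14)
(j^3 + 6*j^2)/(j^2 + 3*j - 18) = j^2/(j - 3)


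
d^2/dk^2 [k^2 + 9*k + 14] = 2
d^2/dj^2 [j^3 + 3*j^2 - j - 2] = 6*j + 6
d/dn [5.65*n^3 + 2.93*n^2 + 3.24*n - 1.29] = 16.95*n^2 + 5.86*n + 3.24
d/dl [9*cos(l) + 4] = -9*sin(l)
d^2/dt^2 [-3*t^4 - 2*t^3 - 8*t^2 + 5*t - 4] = -36*t^2 - 12*t - 16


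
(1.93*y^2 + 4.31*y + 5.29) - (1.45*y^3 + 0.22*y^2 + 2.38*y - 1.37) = -1.45*y^3 + 1.71*y^2 + 1.93*y + 6.66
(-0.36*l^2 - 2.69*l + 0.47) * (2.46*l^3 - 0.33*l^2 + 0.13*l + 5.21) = -0.8856*l^5 - 6.4986*l^4 + 1.9971*l^3 - 2.3804*l^2 - 13.9538*l + 2.4487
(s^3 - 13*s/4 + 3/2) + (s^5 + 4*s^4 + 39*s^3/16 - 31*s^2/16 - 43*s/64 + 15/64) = s^5 + 4*s^4 + 55*s^3/16 - 31*s^2/16 - 251*s/64 + 111/64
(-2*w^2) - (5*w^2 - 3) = 3 - 7*w^2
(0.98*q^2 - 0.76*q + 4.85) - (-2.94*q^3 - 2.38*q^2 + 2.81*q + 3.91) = 2.94*q^3 + 3.36*q^2 - 3.57*q + 0.94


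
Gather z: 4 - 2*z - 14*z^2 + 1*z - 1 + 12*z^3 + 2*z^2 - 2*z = 12*z^3 - 12*z^2 - 3*z + 3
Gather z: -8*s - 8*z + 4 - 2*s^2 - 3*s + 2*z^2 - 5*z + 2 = -2*s^2 - 11*s + 2*z^2 - 13*z + 6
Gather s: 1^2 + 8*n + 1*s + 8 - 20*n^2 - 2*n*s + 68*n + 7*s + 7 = -20*n^2 + 76*n + s*(8 - 2*n) + 16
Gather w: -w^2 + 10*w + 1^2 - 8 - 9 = -w^2 + 10*w - 16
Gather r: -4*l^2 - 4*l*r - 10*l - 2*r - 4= -4*l^2 - 10*l + r*(-4*l - 2) - 4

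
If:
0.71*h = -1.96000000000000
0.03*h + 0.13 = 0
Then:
No Solution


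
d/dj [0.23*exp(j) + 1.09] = 0.23*exp(j)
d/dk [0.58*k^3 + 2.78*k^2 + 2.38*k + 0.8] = 1.74*k^2 + 5.56*k + 2.38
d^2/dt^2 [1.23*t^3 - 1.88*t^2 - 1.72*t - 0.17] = 7.38*t - 3.76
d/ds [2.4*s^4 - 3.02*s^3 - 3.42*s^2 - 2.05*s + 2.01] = 9.6*s^3 - 9.06*s^2 - 6.84*s - 2.05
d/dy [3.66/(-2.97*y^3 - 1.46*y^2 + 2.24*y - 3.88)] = (32.6106*y^2 + 10.6872*y - 8.1984)/(2.97*y^3 + 1.46*y^2 - 2.24*y + 3.88)^2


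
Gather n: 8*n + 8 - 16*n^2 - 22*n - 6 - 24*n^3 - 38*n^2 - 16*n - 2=-24*n^3 - 54*n^2 - 30*n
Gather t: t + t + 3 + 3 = 2*t + 6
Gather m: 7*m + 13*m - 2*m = 18*m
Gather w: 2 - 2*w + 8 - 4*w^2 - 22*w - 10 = -4*w^2 - 24*w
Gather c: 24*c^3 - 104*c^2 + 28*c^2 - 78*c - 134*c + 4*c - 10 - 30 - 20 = 24*c^3 - 76*c^2 - 208*c - 60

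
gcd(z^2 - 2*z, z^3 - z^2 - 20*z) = z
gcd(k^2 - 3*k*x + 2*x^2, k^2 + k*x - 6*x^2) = -k + 2*x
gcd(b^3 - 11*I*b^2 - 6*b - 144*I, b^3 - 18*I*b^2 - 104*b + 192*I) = b^2 - 14*I*b - 48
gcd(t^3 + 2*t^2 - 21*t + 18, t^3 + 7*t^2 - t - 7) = t - 1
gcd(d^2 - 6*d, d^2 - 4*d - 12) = d - 6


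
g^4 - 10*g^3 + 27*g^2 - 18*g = g*(g - 6)*(g - 3)*(g - 1)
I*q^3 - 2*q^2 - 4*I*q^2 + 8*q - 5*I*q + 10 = (q - 5)*(q + 2*I)*(I*q + I)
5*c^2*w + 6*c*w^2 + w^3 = w*(c + w)*(5*c + w)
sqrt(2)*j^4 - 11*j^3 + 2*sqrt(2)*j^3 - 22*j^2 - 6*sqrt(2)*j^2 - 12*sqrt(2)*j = j*(j + 2)*(j - 6*sqrt(2))*(sqrt(2)*j + 1)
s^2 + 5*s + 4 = (s + 1)*(s + 4)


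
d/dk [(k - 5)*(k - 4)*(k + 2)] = 3*k^2 - 14*k + 2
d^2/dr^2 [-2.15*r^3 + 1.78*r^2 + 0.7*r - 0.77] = 3.56 - 12.9*r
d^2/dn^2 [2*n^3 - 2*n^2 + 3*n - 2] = 12*n - 4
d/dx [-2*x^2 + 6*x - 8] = 6 - 4*x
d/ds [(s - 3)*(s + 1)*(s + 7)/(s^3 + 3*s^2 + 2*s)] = 2*(-s^2 + 21*s + 21)/(s^2*(s^2 + 4*s + 4))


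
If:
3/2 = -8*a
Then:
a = -3/16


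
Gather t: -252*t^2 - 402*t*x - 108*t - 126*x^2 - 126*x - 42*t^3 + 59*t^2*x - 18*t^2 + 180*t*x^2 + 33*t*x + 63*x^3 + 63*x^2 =-42*t^3 + t^2*(59*x - 270) + t*(180*x^2 - 369*x - 108) + 63*x^3 - 63*x^2 - 126*x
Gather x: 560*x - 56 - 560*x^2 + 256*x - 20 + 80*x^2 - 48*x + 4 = -480*x^2 + 768*x - 72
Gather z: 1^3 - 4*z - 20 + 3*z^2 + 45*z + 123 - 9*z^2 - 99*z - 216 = -6*z^2 - 58*z - 112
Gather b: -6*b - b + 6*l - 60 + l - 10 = -7*b + 7*l - 70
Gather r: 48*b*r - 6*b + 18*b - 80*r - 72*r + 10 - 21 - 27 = 12*b + r*(48*b - 152) - 38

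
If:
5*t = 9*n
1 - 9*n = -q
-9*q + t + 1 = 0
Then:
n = 25/198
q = 3/22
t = 5/22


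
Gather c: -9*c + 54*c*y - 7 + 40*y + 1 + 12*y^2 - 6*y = c*(54*y - 9) + 12*y^2 + 34*y - 6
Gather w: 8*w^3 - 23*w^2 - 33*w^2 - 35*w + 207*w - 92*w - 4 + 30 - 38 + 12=8*w^3 - 56*w^2 + 80*w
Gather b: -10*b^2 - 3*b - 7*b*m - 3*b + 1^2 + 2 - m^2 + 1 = -10*b^2 + b*(-7*m - 6) - m^2 + 4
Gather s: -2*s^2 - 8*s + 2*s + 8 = -2*s^2 - 6*s + 8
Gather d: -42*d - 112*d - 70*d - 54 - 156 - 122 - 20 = -224*d - 352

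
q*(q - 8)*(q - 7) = q^3 - 15*q^2 + 56*q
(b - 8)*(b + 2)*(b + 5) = b^3 - b^2 - 46*b - 80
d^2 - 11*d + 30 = (d - 6)*(d - 5)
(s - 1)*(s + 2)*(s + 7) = s^3 + 8*s^2 + 5*s - 14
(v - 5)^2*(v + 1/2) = v^3 - 19*v^2/2 + 20*v + 25/2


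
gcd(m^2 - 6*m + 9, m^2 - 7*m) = 1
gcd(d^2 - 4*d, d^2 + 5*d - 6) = 1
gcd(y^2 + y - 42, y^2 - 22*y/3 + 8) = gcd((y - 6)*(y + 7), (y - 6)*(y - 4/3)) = y - 6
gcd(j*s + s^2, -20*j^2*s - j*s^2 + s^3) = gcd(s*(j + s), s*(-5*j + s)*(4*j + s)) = s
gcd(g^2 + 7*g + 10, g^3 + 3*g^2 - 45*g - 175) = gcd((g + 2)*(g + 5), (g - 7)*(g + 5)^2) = g + 5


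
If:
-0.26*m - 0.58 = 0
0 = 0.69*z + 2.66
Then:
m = -2.23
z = -3.86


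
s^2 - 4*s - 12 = (s - 6)*(s + 2)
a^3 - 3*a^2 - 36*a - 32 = (a - 8)*(a + 1)*(a + 4)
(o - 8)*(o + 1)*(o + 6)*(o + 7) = o^4 + 6*o^3 - 57*o^2 - 398*o - 336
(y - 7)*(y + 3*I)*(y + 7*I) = y^3 - 7*y^2 + 10*I*y^2 - 21*y - 70*I*y + 147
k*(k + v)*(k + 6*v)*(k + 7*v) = k^4 + 14*k^3*v + 55*k^2*v^2 + 42*k*v^3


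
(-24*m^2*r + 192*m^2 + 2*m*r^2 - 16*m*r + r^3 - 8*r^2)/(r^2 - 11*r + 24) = (-24*m^2 + 2*m*r + r^2)/(r - 3)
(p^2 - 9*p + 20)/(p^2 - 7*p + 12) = (p - 5)/(p - 3)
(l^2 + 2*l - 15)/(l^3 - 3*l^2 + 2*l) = (l^2 + 2*l - 15)/(l*(l^2 - 3*l + 2))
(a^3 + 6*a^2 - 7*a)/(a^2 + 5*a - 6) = a*(a + 7)/(a + 6)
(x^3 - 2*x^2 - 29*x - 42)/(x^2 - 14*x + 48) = (x^3 - 2*x^2 - 29*x - 42)/(x^2 - 14*x + 48)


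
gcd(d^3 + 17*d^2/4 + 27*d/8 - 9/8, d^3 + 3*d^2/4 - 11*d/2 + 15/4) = d + 3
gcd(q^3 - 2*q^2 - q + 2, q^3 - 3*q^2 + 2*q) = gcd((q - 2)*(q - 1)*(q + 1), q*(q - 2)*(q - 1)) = q^2 - 3*q + 2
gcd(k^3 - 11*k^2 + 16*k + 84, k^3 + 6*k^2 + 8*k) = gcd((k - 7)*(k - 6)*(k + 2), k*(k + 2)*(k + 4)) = k + 2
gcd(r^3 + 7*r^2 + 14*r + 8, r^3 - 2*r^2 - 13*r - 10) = r^2 + 3*r + 2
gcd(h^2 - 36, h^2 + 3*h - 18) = h + 6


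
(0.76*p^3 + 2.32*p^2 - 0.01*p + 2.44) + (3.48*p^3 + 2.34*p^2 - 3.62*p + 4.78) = 4.24*p^3 + 4.66*p^2 - 3.63*p + 7.22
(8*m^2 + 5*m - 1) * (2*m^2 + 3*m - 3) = 16*m^4 + 34*m^3 - 11*m^2 - 18*m + 3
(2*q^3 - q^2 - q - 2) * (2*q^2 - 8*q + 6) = 4*q^5 - 18*q^4 + 18*q^3 - 2*q^2 + 10*q - 12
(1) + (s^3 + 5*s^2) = s^3 + 5*s^2 + 1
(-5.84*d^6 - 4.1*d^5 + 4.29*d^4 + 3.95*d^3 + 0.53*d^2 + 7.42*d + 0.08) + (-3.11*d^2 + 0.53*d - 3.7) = -5.84*d^6 - 4.1*d^5 + 4.29*d^4 + 3.95*d^3 - 2.58*d^2 + 7.95*d - 3.62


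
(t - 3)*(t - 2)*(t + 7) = t^3 + 2*t^2 - 29*t + 42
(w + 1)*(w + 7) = w^2 + 8*w + 7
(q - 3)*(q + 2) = q^2 - q - 6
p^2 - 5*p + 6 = (p - 3)*(p - 2)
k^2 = k^2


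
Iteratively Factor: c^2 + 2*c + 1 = (c + 1)*(c + 1)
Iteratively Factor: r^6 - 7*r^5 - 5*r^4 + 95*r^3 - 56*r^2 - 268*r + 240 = (r - 4)*(r^5 - 3*r^4 - 17*r^3 + 27*r^2 + 52*r - 60) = (r - 4)*(r - 2)*(r^4 - r^3 - 19*r^2 - 11*r + 30) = (r - 4)*(r - 2)*(r + 3)*(r^3 - 4*r^2 - 7*r + 10) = (r - 4)*(r - 2)*(r - 1)*(r + 3)*(r^2 - 3*r - 10) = (r - 5)*(r - 4)*(r - 2)*(r - 1)*(r + 3)*(r + 2)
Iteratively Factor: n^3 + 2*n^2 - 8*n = (n + 4)*(n^2 - 2*n) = (n - 2)*(n + 4)*(n)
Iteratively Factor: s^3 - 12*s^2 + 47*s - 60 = (s - 4)*(s^2 - 8*s + 15) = (s - 5)*(s - 4)*(s - 3)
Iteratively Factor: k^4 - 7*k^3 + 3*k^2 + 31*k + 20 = (k + 1)*(k^3 - 8*k^2 + 11*k + 20) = (k - 4)*(k + 1)*(k^2 - 4*k - 5) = (k - 4)*(k + 1)^2*(k - 5)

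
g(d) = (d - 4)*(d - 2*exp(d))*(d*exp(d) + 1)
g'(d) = (1 - 2*exp(d))*(d - 4)*(d*exp(d) + 1) + (d - 4)*(d - 2*exp(d))*(d*exp(d) + exp(d)) + (d - 2*exp(d))*(d*exp(d) + 1) = (d - 4)*(d + 1)*(d - 2*exp(d))*exp(d) - (d - 4)*(d*exp(d) + 1)*(2*exp(d) - 1) + (d - 2*exp(d))*(d*exp(d) + 1)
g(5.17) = -369283.12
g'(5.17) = -1129579.01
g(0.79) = 31.82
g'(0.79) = 65.85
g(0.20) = 10.60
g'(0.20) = 16.52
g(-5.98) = 58.83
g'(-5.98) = -16.43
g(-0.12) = 6.97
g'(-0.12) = 7.25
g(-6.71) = 71.30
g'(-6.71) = -17.75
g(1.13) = 65.34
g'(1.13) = 140.03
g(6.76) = -27664106.27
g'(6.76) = -69531040.23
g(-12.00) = 191.99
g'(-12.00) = -28.01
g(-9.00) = 116.87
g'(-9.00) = -22.09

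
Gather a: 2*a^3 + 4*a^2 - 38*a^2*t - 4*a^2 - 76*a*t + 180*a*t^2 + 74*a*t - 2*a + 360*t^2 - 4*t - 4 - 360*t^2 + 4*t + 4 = 2*a^3 - 38*a^2*t + a*(180*t^2 - 2*t - 2)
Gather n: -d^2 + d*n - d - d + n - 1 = -d^2 - 2*d + n*(d + 1) - 1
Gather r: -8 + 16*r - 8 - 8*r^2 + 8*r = -8*r^2 + 24*r - 16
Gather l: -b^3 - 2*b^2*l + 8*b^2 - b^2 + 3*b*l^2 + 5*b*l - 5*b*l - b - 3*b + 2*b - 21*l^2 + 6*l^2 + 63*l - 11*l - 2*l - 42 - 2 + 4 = -b^3 + 7*b^2 - 2*b + l^2*(3*b - 15) + l*(50 - 2*b^2) - 40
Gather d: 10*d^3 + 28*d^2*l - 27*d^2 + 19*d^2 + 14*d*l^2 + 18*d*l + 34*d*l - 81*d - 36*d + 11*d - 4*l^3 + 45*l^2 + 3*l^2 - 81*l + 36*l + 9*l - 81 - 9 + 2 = 10*d^3 + d^2*(28*l - 8) + d*(14*l^2 + 52*l - 106) - 4*l^3 + 48*l^2 - 36*l - 88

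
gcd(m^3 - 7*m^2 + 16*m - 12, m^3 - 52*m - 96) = 1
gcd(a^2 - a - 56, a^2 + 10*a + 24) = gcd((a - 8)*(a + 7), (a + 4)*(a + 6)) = 1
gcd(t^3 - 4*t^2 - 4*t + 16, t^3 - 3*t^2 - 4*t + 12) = t^2 - 4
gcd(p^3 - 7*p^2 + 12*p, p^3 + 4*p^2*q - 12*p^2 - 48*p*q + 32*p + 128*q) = p - 4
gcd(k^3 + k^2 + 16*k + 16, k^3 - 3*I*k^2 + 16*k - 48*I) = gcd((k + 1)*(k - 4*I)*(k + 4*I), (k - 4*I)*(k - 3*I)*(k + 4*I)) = k^2 + 16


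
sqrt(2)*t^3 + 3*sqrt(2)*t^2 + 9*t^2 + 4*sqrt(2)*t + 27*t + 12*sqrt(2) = (t + 3)*(t + 4*sqrt(2))*(sqrt(2)*t + 1)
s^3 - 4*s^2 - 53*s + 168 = (s - 8)*(s - 3)*(s + 7)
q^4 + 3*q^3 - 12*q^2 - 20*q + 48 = (q - 2)^2*(q + 3)*(q + 4)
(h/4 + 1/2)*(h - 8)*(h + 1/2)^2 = h^4/4 - 5*h^3/4 - 87*h^2/16 - 35*h/8 - 1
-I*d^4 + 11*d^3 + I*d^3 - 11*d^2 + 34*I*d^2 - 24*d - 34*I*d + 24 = (d + I)*(d + 4*I)*(d + 6*I)*(-I*d + I)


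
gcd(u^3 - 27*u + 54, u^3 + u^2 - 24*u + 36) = u^2 + 3*u - 18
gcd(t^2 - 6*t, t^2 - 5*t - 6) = t - 6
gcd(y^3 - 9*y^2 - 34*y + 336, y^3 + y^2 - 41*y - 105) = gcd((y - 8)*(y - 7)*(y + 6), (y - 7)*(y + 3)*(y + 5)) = y - 7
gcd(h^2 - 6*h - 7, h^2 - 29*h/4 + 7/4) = h - 7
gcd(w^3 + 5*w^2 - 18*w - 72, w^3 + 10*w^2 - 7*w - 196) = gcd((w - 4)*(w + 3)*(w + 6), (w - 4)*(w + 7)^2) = w - 4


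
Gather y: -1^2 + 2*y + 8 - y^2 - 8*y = -y^2 - 6*y + 7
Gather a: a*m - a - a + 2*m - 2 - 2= a*(m - 2) + 2*m - 4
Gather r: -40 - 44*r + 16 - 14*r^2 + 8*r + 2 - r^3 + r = -r^3 - 14*r^2 - 35*r - 22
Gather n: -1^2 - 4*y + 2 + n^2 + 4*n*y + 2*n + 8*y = n^2 + n*(4*y + 2) + 4*y + 1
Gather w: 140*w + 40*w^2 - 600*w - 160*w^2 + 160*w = -120*w^2 - 300*w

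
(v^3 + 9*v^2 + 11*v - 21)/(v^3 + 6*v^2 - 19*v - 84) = (v - 1)/(v - 4)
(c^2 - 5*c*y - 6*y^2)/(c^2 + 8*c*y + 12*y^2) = (c^2 - 5*c*y - 6*y^2)/(c^2 + 8*c*y + 12*y^2)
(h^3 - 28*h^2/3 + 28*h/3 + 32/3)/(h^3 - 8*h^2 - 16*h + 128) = (3*h^2 - 4*h - 4)/(3*(h^2 - 16))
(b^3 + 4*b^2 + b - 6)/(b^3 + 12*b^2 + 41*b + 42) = (b - 1)/(b + 7)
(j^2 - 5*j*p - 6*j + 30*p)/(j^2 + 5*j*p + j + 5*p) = (j^2 - 5*j*p - 6*j + 30*p)/(j^2 + 5*j*p + j + 5*p)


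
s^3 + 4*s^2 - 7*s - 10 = (s - 2)*(s + 1)*(s + 5)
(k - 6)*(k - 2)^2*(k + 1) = k^4 - 9*k^3 + 18*k^2 + 4*k - 24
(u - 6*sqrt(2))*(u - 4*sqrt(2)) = u^2 - 10*sqrt(2)*u + 48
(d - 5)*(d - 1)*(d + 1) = d^3 - 5*d^2 - d + 5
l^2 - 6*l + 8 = (l - 4)*(l - 2)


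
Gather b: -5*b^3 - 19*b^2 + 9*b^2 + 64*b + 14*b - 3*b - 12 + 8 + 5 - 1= -5*b^3 - 10*b^2 + 75*b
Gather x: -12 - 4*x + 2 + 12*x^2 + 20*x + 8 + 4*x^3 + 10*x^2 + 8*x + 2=4*x^3 + 22*x^2 + 24*x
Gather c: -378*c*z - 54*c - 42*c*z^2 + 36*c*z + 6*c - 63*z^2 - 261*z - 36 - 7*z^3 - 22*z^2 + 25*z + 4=c*(-42*z^2 - 342*z - 48) - 7*z^3 - 85*z^2 - 236*z - 32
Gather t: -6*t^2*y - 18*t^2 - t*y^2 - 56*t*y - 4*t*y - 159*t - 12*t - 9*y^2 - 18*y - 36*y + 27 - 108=t^2*(-6*y - 18) + t*(-y^2 - 60*y - 171) - 9*y^2 - 54*y - 81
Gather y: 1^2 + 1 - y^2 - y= -y^2 - y + 2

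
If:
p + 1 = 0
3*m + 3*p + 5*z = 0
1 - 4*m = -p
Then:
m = 0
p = -1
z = 3/5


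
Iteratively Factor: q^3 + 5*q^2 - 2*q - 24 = (q - 2)*(q^2 + 7*q + 12) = (q - 2)*(q + 3)*(q + 4)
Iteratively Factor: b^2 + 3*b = (b + 3)*(b)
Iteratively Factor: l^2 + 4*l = (l)*(l + 4)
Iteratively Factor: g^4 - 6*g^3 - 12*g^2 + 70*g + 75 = (g + 1)*(g^3 - 7*g^2 - 5*g + 75) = (g + 1)*(g + 3)*(g^2 - 10*g + 25) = (g - 5)*(g + 1)*(g + 3)*(g - 5)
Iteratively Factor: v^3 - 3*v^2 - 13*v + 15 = (v + 3)*(v^2 - 6*v + 5) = (v - 5)*(v + 3)*(v - 1)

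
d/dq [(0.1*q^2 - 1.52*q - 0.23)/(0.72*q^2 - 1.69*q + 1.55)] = (0.9254*q^2 + 0.6412*q - 2.7447)/(0.5184*q^4 - 2.4336*q^3 + 5.0881*q^2 - 5.239*q + 2.4025)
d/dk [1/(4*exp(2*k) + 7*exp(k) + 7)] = (-8*exp(k) - 7)*exp(k)/(4*exp(2*k) + 7*exp(k) + 7)^2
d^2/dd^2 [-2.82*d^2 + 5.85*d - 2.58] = -5.64000000000000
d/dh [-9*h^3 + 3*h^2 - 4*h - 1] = -27*h^2 + 6*h - 4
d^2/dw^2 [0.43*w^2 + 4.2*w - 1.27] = 0.860000000000000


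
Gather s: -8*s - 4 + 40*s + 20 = 32*s + 16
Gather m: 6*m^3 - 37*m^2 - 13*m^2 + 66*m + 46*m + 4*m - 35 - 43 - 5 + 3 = 6*m^3 - 50*m^2 + 116*m - 80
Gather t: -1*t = -t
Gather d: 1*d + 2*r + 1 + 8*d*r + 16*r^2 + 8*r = d*(8*r + 1) + 16*r^2 + 10*r + 1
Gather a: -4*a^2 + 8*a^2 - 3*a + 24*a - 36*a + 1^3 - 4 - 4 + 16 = 4*a^2 - 15*a + 9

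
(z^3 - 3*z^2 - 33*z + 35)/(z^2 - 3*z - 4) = (-z^3 + 3*z^2 + 33*z - 35)/(-z^2 + 3*z + 4)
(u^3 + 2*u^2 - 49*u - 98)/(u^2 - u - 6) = (u^2 - 49)/(u - 3)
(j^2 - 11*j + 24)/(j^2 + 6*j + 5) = (j^2 - 11*j + 24)/(j^2 + 6*j + 5)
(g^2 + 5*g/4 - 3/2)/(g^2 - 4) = (g - 3/4)/(g - 2)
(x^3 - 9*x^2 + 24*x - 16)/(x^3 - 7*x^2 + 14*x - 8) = (x - 4)/(x - 2)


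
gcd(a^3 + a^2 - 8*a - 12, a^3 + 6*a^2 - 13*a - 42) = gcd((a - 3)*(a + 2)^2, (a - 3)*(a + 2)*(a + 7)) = a^2 - a - 6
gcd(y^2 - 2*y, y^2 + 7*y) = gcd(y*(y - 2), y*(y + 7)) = y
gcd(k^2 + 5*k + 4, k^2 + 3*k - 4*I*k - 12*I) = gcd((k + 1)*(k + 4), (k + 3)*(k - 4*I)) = 1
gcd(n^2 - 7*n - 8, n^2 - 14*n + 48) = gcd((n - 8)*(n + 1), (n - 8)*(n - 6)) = n - 8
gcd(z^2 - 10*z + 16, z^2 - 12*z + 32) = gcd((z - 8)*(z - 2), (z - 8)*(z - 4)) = z - 8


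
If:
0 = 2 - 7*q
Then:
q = 2/7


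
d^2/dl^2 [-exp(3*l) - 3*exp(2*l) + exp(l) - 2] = (-9*exp(2*l) - 12*exp(l) + 1)*exp(l)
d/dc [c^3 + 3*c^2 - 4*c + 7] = 3*c^2 + 6*c - 4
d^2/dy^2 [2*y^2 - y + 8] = 4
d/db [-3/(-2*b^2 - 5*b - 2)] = 3*(-4*b - 5)/(2*b^2 + 5*b + 2)^2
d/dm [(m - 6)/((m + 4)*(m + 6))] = (-m^2 + 12*m + 84)/(m^4 + 20*m^3 + 148*m^2 + 480*m + 576)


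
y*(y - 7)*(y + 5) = y^3 - 2*y^2 - 35*y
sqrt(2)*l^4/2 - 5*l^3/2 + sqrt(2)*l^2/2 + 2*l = l*(l - 2*sqrt(2))*(l - sqrt(2))*(sqrt(2)*l/2 + 1/2)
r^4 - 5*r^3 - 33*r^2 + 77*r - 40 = (r - 8)*(r - 1)^2*(r + 5)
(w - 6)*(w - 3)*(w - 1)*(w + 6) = w^4 - 4*w^3 - 33*w^2 + 144*w - 108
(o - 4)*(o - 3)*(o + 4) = o^3 - 3*o^2 - 16*o + 48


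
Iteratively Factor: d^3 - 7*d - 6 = (d - 3)*(d^2 + 3*d + 2) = (d - 3)*(d + 1)*(d + 2)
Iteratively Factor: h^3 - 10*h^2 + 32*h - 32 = (h - 4)*(h^2 - 6*h + 8) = (h - 4)*(h - 2)*(h - 4)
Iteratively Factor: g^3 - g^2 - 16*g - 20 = (g + 2)*(g^2 - 3*g - 10) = (g + 2)^2*(g - 5)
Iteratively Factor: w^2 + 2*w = (w)*(w + 2)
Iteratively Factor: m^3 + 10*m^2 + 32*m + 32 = (m + 4)*(m^2 + 6*m + 8) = (m + 4)^2*(m + 2)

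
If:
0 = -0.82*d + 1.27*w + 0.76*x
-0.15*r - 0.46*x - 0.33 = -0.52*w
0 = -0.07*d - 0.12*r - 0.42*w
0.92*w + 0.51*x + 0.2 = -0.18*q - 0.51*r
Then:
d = 1.42393016709279*x + 0.432943364066011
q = 1.06251129877844*x + 0.947784578566325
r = -1.95399567848627*x - 1.23093411843702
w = 0.320962785052039*x + 0.279538235066243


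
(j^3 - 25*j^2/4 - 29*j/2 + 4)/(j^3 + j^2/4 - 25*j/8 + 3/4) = 2*(j - 8)/(2*j - 3)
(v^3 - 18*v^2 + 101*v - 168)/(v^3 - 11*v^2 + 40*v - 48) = (v^2 - 15*v + 56)/(v^2 - 8*v + 16)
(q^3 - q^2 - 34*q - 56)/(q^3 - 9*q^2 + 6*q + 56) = (q + 4)/(q - 4)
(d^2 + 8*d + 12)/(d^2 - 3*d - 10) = (d + 6)/(d - 5)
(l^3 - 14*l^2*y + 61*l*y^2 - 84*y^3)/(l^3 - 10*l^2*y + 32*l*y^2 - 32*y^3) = (l^2 - 10*l*y + 21*y^2)/(l^2 - 6*l*y + 8*y^2)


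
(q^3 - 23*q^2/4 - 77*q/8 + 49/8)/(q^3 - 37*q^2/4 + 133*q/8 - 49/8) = (4*q + 7)/(4*q - 7)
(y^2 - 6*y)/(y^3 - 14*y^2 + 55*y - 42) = y/(y^2 - 8*y + 7)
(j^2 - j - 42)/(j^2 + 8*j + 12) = (j - 7)/(j + 2)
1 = 1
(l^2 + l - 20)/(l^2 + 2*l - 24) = (l + 5)/(l + 6)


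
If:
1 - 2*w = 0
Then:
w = 1/2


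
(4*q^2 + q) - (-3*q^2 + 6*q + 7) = 7*q^2 - 5*q - 7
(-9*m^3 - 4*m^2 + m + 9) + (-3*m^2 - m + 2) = -9*m^3 - 7*m^2 + 11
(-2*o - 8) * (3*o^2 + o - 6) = -6*o^3 - 26*o^2 + 4*o + 48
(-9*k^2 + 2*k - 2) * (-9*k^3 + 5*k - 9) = 81*k^5 - 18*k^4 - 27*k^3 + 91*k^2 - 28*k + 18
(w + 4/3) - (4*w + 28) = -3*w - 80/3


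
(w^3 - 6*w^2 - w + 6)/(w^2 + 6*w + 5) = (w^2 - 7*w + 6)/(w + 5)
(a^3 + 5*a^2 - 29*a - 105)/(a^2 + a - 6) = (a^2 + 2*a - 35)/(a - 2)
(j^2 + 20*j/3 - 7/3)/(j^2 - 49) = (j - 1/3)/(j - 7)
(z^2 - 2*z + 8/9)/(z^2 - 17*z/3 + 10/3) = (z - 4/3)/(z - 5)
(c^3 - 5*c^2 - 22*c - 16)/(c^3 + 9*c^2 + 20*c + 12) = (c - 8)/(c + 6)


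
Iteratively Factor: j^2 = (j)*(j)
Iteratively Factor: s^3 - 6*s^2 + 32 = (s + 2)*(s^2 - 8*s + 16) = (s - 4)*(s + 2)*(s - 4)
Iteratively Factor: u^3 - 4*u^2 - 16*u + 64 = (u - 4)*(u^2 - 16) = (u - 4)*(u + 4)*(u - 4)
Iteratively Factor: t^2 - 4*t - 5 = (t + 1)*(t - 5)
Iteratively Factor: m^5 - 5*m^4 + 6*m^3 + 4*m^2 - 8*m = (m - 2)*(m^4 - 3*m^3 + 4*m) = (m - 2)^2*(m^3 - m^2 - 2*m) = m*(m - 2)^2*(m^2 - m - 2) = m*(m - 2)^3*(m + 1)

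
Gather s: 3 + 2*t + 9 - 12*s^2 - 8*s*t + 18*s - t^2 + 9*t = -12*s^2 + s*(18 - 8*t) - t^2 + 11*t + 12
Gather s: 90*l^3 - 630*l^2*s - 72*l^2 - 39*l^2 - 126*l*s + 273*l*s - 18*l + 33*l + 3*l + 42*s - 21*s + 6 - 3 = 90*l^3 - 111*l^2 + 18*l + s*(-630*l^2 + 147*l + 21) + 3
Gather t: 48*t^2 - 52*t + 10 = 48*t^2 - 52*t + 10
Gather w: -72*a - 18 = -72*a - 18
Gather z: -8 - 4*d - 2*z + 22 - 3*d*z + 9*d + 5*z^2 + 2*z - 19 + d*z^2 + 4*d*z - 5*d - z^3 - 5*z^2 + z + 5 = d*z^2 - z^3 + z*(d + 1)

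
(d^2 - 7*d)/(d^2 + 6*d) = (d - 7)/(d + 6)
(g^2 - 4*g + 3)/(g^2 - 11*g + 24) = (g - 1)/(g - 8)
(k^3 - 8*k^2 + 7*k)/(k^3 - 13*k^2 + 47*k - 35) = k/(k - 5)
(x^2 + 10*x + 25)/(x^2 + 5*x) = (x + 5)/x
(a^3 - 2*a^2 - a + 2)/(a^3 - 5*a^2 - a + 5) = (a - 2)/(a - 5)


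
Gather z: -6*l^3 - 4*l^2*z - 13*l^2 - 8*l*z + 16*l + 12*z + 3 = -6*l^3 - 13*l^2 + 16*l + z*(-4*l^2 - 8*l + 12) + 3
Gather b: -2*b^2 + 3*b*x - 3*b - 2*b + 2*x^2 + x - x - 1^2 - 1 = -2*b^2 + b*(3*x - 5) + 2*x^2 - 2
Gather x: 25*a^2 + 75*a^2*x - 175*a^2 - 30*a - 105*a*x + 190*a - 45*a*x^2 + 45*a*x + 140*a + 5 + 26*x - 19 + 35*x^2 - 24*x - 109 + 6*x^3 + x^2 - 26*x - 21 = -150*a^2 + 300*a + 6*x^3 + x^2*(36 - 45*a) + x*(75*a^2 - 60*a - 24) - 144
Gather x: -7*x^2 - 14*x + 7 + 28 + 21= -7*x^2 - 14*x + 56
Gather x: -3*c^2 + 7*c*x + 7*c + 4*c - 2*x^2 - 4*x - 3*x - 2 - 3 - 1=-3*c^2 + 11*c - 2*x^2 + x*(7*c - 7) - 6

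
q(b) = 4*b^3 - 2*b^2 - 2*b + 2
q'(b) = 12*b^2 - 4*b - 2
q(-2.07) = -37.91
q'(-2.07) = 57.70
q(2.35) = 38.17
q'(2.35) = 54.87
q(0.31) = 1.31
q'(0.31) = -2.09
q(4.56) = 330.57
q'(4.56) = 229.28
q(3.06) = 91.76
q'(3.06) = 98.12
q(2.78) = 66.92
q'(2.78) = 79.62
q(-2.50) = -68.00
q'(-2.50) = 83.00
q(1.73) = 13.27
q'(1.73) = 26.99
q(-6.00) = -922.00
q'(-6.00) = 454.00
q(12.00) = 6602.00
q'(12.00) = 1678.00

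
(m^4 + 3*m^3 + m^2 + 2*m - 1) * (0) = 0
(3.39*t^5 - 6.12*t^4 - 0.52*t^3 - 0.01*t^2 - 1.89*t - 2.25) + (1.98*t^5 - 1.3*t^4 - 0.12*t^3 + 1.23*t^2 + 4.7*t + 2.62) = 5.37*t^5 - 7.42*t^4 - 0.64*t^3 + 1.22*t^2 + 2.81*t + 0.37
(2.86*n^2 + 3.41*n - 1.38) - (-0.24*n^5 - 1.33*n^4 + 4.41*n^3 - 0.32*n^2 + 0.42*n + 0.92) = 0.24*n^5 + 1.33*n^4 - 4.41*n^3 + 3.18*n^2 + 2.99*n - 2.3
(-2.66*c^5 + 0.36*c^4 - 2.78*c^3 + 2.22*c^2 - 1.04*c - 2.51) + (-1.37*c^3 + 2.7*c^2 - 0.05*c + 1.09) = -2.66*c^5 + 0.36*c^4 - 4.15*c^3 + 4.92*c^2 - 1.09*c - 1.42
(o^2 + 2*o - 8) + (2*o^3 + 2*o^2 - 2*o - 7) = 2*o^3 + 3*o^2 - 15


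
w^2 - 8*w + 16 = (w - 4)^2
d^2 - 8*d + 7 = (d - 7)*(d - 1)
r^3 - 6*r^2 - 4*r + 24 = (r - 6)*(r - 2)*(r + 2)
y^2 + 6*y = y*(y + 6)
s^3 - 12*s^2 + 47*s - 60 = (s - 5)*(s - 4)*(s - 3)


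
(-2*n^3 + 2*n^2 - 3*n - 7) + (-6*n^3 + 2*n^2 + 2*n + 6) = -8*n^3 + 4*n^2 - n - 1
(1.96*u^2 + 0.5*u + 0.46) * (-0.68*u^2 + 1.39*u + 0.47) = -1.3328*u^4 + 2.3844*u^3 + 1.3034*u^2 + 0.8744*u + 0.2162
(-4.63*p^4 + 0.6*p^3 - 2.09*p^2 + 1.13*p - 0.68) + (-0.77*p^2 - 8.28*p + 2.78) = -4.63*p^4 + 0.6*p^3 - 2.86*p^2 - 7.15*p + 2.1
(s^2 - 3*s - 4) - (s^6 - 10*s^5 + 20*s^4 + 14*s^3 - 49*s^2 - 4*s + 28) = -s^6 + 10*s^5 - 20*s^4 - 14*s^3 + 50*s^2 + s - 32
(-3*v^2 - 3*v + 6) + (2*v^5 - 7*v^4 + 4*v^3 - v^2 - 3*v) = 2*v^5 - 7*v^4 + 4*v^3 - 4*v^2 - 6*v + 6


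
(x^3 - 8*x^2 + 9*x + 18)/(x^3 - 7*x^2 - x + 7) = (x^2 - 9*x + 18)/(x^2 - 8*x + 7)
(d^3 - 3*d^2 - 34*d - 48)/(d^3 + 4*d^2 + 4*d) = (d^2 - 5*d - 24)/(d*(d + 2))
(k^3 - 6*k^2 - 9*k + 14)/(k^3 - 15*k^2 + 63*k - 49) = (k + 2)/(k - 7)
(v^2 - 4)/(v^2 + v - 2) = (v - 2)/(v - 1)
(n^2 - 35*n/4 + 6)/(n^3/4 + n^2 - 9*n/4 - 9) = (4*n^2 - 35*n + 24)/(n^3 + 4*n^2 - 9*n - 36)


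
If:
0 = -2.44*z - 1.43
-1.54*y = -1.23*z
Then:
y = -0.47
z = -0.59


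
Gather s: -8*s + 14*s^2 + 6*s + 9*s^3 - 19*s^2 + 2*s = 9*s^3 - 5*s^2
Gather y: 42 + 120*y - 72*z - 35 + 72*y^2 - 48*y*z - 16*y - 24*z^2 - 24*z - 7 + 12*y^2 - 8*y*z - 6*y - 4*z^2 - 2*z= 84*y^2 + y*(98 - 56*z) - 28*z^2 - 98*z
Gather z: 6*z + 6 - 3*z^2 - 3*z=-3*z^2 + 3*z + 6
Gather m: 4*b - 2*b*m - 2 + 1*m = 4*b + m*(1 - 2*b) - 2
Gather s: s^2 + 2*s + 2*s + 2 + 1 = s^2 + 4*s + 3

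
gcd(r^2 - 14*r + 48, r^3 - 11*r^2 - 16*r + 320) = r - 8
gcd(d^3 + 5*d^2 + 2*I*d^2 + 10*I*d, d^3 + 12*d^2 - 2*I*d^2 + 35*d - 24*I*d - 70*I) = d + 5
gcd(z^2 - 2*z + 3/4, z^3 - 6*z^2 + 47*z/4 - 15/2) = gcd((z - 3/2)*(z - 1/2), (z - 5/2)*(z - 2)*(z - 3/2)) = z - 3/2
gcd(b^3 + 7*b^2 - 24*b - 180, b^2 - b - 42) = b + 6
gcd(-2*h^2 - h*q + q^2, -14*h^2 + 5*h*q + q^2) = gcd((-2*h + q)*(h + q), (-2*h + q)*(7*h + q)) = -2*h + q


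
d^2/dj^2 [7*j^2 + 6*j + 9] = 14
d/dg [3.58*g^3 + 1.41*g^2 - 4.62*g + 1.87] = 10.74*g^2 + 2.82*g - 4.62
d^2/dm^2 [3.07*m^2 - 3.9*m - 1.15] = 6.14000000000000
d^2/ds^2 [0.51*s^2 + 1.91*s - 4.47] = 1.02000000000000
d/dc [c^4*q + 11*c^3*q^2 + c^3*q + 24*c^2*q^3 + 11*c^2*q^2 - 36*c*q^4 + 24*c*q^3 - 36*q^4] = q*(4*c^3 + 33*c^2*q + 3*c^2 + 48*c*q^2 + 22*c*q - 36*q^3 + 24*q^2)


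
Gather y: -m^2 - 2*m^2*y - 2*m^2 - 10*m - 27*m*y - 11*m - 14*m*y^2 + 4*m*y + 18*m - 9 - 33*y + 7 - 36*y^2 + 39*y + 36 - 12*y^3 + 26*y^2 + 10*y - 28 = -3*m^2 - 3*m - 12*y^3 + y^2*(-14*m - 10) + y*(-2*m^2 - 23*m + 16) + 6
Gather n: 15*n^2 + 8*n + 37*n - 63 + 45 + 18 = 15*n^2 + 45*n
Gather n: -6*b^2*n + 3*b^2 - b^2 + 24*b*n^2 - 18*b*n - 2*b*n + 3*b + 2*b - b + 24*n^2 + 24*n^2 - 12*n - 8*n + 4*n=2*b^2 + 4*b + n^2*(24*b + 48) + n*(-6*b^2 - 20*b - 16)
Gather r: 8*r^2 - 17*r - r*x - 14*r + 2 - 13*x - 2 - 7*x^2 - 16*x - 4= 8*r^2 + r*(-x - 31) - 7*x^2 - 29*x - 4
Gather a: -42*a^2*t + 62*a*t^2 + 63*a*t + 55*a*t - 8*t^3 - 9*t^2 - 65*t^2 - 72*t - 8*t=-42*a^2*t + a*(62*t^2 + 118*t) - 8*t^3 - 74*t^2 - 80*t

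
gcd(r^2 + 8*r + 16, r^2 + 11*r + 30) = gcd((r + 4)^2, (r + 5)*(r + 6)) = 1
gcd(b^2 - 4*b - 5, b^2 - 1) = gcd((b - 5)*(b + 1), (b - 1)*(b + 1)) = b + 1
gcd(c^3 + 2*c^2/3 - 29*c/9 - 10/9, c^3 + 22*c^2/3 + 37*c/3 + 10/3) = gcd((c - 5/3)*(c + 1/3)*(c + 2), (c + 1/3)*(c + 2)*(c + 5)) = c^2 + 7*c/3 + 2/3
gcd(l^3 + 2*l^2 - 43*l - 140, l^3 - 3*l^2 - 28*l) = l^2 - 3*l - 28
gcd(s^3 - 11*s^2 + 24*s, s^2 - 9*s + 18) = s - 3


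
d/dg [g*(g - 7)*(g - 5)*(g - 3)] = 4*g^3 - 45*g^2 + 142*g - 105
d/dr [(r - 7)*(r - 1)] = 2*r - 8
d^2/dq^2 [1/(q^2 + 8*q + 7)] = 2*(-q^2 - 8*q + 4*(q + 4)^2 - 7)/(q^2 + 8*q + 7)^3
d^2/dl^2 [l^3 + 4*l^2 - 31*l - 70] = 6*l + 8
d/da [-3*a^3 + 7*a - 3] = 7 - 9*a^2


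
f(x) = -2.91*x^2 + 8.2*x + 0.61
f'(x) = 8.2 - 5.82*x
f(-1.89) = -25.28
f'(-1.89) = 19.20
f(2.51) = 2.86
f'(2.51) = -6.41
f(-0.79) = -7.68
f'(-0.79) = 12.80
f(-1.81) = -23.77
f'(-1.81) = 18.73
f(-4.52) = -95.91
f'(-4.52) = 34.51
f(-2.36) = -34.95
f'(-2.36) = 21.94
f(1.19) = 6.25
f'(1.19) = 1.27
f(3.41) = -5.27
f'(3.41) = -11.65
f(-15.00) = -777.14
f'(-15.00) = 95.50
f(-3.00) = -50.18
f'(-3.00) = 25.66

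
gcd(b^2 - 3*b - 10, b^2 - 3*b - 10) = b^2 - 3*b - 10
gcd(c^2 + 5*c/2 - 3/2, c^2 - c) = 1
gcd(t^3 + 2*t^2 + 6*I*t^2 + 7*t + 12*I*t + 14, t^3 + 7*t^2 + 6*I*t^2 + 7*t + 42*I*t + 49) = t^2 + 6*I*t + 7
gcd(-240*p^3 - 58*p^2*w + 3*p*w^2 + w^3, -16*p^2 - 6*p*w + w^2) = 8*p - w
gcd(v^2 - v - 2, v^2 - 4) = v - 2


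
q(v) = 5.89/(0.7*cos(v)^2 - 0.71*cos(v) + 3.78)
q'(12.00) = -0.11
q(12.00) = 1.60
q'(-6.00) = 0.07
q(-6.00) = 1.57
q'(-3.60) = -0.21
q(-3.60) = 1.18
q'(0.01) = 0.00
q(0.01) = 1.56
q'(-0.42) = -0.10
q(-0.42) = 1.59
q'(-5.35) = 0.04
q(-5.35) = 1.63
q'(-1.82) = 0.38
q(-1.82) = 1.47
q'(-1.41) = 0.21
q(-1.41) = 1.60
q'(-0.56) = -0.11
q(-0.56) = 1.60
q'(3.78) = 0.28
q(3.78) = 1.23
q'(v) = 5.89*(1.4*sin(v)*cos(v) - 0.71*sin(v))/(0.7*cos(v)^2 - 0.71*cos(v) + 3.78)^2 = (8.246*cos(v) - 4.1819)*sin(v)/(0.7*cos(v)^2 - 0.71*cos(v) + 3.78)^2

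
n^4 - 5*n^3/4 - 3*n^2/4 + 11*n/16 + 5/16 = (n - 5/4)*(n - 1)*(n + 1/2)^2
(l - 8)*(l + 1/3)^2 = l^3 - 22*l^2/3 - 47*l/9 - 8/9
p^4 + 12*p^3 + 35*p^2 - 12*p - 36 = (p - 1)*(p + 1)*(p + 6)^2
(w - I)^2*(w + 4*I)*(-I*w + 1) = -I*w^4 + 3*w^3 - 5*I*w^2 + 3*w - 4*I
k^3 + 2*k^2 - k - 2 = (k - 1)*(k + 1)*(k + 2)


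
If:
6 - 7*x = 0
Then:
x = 6/7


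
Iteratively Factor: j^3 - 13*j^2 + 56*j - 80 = (j - 4)*(j^2 - 9*j + 20) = (j - 5)*(j - 4)*(j - 4)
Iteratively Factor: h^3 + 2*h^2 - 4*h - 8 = (h + 2)*(h^2 - 4) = (h - 2)*(h + 2)*(h + 2)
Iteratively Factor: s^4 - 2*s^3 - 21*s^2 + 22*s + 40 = (s - 2)*(s^3 - 21*s - 20) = (s - 2)*(s + 1)*(s^2 - s - 20) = (s - 2)*(s + 1)*(s + 4)*(s - 5)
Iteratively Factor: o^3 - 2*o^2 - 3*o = (o + 1)*(o^2 - 3*o) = o*(o + 1)*(o - 3)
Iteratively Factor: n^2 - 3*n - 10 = (n + 2)*(n - 5)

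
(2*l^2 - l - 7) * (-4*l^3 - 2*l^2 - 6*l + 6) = -8*l^5 + 18*l^3 + 32*l^2 + 36*l - 42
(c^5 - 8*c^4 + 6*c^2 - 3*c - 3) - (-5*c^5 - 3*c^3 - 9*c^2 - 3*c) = 6*c^5 - 8*c^4 + 3*c^3 + 15*c^2 - 3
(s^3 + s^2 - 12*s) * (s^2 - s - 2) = s^5 - 15*s^3 + 10*s^2 + 24*s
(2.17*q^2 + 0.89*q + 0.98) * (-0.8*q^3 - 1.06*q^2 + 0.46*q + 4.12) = -1.736*q^5 - 3.0122*q^4 - 0.7292*q^3 + 8.311*q^2 + 4.1176*q + 4.0376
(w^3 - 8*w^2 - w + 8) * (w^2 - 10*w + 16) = w^5 - 18*w^4 + 95*w^3 - 110*w^2 - 96*w + 128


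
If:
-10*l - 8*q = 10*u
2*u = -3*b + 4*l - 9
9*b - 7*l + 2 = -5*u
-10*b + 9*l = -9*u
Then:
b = 144/37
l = 1085/222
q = -200/37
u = -125/222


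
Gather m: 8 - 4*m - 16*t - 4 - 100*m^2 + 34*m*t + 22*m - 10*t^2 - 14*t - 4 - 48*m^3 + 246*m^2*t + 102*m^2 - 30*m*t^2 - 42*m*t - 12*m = -48*m^3 + m^2*(246*t + 2) + m*(-30*t^2 - 8*t + 6) - 10*t^2 - 30*t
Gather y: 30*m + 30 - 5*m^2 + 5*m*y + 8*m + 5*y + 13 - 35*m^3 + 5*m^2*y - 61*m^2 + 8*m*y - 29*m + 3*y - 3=-35*m^3 - 66*m^2 + 9*m + y*(5*m^2 + 13*m + 8) + 40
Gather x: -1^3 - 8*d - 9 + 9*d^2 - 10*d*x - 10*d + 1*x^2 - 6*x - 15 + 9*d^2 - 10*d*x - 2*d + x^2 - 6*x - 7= 18*d^2 - 20*d + 2*x^2 + x*(-20*d - 12) - 32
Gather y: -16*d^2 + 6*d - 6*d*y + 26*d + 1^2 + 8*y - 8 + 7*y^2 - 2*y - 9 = -16*d^2 + 32*d + 7*y^2 + y*(6 - 6*d) - 16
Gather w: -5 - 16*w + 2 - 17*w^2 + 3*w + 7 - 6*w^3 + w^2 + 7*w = -6*w^3 - 16*w^2 - 6*w + 4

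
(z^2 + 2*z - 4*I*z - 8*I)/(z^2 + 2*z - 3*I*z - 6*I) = (z - 4*I)/(z - 3*I)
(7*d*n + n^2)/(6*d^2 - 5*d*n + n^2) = n*(7*d + n)/(6*d^2 - 5*d*n + n^2)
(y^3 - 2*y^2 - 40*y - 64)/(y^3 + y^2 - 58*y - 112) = (y + 4)/(y + 7)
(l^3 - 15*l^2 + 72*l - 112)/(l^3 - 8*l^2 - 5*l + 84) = (l - 4)/(l + 3)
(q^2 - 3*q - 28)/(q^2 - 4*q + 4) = (q^2 - 3*q - 28)/(q^2 - 4*q + 4)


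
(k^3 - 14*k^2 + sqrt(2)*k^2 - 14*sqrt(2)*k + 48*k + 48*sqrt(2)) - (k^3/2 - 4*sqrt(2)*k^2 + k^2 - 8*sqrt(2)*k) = k^3/2 - 15*k^2 + 5*sqrt(2)*k^2 - 6*sqrt(2)*k + 48*k + 48*sqrt(2)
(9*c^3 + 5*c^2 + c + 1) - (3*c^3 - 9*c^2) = 6*c^3 + 14*c^2 + c + 1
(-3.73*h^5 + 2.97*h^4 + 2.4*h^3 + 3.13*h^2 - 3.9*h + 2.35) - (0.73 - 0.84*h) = -3.73*h^5 + 2.97*h^4 + 2.4*h^3 + 3.13*h^2 - 3.06*h + 1.62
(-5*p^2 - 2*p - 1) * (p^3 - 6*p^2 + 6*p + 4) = -5*p^5 + 28*p^4 - 19*p^3 - 26*p^2 - 14*p - 4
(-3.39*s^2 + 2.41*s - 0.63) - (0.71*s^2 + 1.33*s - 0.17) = -4.1*s^2 + 1.08*s - 0.46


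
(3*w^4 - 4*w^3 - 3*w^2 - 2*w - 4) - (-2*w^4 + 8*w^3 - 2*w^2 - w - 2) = 5*w^4 - 12*w^3 - w^2 - w - 2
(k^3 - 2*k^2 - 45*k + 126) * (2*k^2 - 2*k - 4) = 2*k^5 - 6*k^4 - 90*k^3 + 350*k^2 - 72*k - 504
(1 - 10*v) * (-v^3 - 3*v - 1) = 10*v^4 - v^3 + 30*v^2 + 7*v - 1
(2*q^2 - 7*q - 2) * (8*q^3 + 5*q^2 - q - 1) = 16*q^5 - 46*q^4 - 53*q^3 - 5*q^2 + 9*q + 2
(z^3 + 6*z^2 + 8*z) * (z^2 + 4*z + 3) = z^5 + 10*z^4 + 35*z^3 + 50*z^2 + 24*z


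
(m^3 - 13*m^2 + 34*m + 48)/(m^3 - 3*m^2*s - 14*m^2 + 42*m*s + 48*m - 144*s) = (-m - 1)/(-m + 3*s)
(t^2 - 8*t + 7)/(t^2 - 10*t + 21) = (t - 1)/(t - 3)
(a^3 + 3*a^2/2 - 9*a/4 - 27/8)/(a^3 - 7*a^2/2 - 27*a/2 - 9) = (a^2 - 9/4)/(a^2 - 5*a - 6)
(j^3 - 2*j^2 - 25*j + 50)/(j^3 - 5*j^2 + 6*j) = (j^2 - 25)/(j*(j - 3))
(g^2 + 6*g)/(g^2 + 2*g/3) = 3*(g + 6)/(3*g + 2)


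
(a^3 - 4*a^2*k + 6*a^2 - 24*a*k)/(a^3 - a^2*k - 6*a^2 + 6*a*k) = (a^2 - 4*a*k + 6*a - 24*k)/(a^2 - a*k - 6*a + 6*k)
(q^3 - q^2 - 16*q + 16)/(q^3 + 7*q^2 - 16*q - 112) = (q - 1)/(q + 7)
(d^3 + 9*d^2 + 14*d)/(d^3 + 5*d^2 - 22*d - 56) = d/(d - 4)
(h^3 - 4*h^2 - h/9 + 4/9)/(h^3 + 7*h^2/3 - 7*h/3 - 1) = (3*h^2 - 13*h + 4)/(3*(h^2 + 2*h - 3))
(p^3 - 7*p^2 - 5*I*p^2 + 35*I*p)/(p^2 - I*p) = (p^2 - 7*p - 5*I*p + 35*I)/(p - I)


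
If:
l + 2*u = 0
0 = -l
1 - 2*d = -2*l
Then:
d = 1/2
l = 0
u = 0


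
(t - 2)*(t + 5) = t^2 + 3*t - 10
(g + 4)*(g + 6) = g^2 + 10*g + 24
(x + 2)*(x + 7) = x^2 + 9*x + 14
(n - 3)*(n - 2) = n^2 - 5*n + 6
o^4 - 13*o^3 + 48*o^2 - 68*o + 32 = (o - 8)*(o - 2)^2*(o - 1)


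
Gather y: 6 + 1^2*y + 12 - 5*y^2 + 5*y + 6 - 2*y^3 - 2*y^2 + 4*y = -2*y^3 - 7*y^2 + 10*y + 24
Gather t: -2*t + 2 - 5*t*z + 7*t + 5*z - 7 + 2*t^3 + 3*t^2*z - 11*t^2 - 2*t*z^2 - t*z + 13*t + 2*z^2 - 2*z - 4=2*t^3 + t^2*(3*z - 11) + t*(-2*z^2 - 6*z + 18) + 2*z^2 + 3*z - 9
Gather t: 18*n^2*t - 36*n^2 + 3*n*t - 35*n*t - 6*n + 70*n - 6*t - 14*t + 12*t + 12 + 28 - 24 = -36*n^2 + 64*n + t*(18*n^2 - 32*n - 8) + 16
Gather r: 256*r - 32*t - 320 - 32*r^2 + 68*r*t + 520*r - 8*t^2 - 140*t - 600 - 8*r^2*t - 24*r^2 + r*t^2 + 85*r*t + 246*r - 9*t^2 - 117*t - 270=r^2*(-8*t - 56) + r*(t^2 + 153*t + 1022) - 17*t^2 - 289*t - 1190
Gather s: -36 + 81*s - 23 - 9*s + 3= 72*s - 56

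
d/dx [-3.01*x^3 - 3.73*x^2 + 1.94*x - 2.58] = -9.03*x^2 - 7.46*x + 1.94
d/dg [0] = 0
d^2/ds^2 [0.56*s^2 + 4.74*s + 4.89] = 1.12000000000000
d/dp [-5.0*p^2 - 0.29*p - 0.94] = -10.0*p - 0.29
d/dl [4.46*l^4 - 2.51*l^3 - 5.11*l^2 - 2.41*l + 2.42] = 17.84*l^3 - 7.53*l^2 - 10.22*l - 2.41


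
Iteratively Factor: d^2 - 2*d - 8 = (d - 4)*(d + 2)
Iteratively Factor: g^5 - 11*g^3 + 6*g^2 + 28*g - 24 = (g + 3)*(g^4 - 3*g^3 - 2*g^2 + 12*g - 8) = (g - 1)*(g + 3)*(g^3 - 2*g^2 - 4*g + 8) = (g - 1)*(g + 2)*(g + 3)*(g^2 - 4*g + 4) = (g - 2)*(g - 1)*(g + 2)*(g + 3)*(g - 2)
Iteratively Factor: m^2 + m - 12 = (m - 3)*(m + 4)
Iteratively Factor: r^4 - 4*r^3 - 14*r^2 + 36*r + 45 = (r + 3)*(r^3 - 7*r^2 + 7*r + 15) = (r - 3)*(r + 3)*(r^2 - 4*r - 5) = (r - 3)*(r + 1)*(r + 3)*(r - 5)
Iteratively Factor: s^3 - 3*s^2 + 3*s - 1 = (s - 1)*(s^2 - 2*s + 1) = (s - 1)^2*(s - 1)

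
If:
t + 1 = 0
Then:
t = -1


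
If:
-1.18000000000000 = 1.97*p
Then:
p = -0.60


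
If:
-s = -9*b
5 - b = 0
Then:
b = 5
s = 45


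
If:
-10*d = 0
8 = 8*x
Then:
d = 0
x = 1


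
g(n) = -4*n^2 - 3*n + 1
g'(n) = -8*n - 3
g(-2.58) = -17.89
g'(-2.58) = 17.64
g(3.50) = -58.50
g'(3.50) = -31.00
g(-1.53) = -3.77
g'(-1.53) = 9.24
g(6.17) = -169.79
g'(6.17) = -52.36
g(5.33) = -128.63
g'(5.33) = -45.64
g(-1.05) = -0.26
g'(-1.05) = 5.40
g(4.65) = -99.44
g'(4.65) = -40.20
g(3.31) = -52.75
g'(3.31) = -29.48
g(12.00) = -611.00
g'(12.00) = -99.00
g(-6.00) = -125.00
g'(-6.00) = 45.00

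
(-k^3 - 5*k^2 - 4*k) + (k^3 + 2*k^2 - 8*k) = -3*k^2 - 12*k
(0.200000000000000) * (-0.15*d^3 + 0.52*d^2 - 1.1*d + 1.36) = -0.03*d^3 + 0.104*d^2 - 0.22*d + 0.272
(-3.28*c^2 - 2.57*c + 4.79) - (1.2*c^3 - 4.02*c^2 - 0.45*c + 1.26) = -1.2*c^3 + 0.74*c^2 - 2.12*c + 3.53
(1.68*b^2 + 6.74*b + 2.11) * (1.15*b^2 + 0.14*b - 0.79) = 1.932*b^4 + 7.9862*b^3 + 2.0429*b^2 - 5.0292*b - 1.6669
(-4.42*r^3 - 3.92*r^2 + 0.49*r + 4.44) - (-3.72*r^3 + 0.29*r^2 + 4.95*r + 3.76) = -0.7*r^3 - 4.21*r^2 - 4.46*r + 0.680000000000001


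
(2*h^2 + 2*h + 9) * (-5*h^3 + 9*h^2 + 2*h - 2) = -10*h^5 + 8*h^4 - 23*h^3 + 81*h^2 + 14*h - 18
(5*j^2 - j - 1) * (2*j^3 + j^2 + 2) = 10*j^5 + 3*j^4 - 3*j^3 + 9*j^2 - 2*j - 2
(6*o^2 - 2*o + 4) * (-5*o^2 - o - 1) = -30*o^4 + 4*o^3 - 24*o^2 - 2*o - 4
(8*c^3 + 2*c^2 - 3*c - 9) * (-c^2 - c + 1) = -8*c^5 - 10*c^4 + 9*c^3 + 14*c^2 + 6*c - 9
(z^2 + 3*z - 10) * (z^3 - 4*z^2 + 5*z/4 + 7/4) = z^5 - z^4 - 83*z^3/4 + 91*z^2/2 - 29*z/4 - 35/2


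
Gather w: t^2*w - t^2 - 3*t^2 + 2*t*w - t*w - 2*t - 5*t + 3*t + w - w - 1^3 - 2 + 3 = -4*t^2 - 4*t + w*(t^2 + t)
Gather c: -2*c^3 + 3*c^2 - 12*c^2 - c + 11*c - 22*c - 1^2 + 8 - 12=-2*c^3 - 9*c^2 - 12*c - 5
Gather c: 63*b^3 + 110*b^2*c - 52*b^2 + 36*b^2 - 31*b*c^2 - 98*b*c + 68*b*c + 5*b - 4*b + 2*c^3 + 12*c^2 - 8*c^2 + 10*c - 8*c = 63*b^3 - 16*b^2 + b + 2*c^3 + c^2*(4 - 31*b) + c*(110*b^2 - 30*b + 2)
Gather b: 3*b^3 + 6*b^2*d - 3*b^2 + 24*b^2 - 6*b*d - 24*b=3*b^3 + b^2*(6*d + 21) + b*(-6*d - 24)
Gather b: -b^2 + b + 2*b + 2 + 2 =-b^2 + 3*b + 4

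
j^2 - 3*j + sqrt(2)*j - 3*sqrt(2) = (j - 3)*(j + sqrt(2))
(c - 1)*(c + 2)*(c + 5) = c^3 + 6*c^2 + 3*c - 10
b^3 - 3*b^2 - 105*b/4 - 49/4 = (b - 7)*(b + 1/2)*(b + 7/2)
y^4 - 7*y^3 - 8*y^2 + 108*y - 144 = (y - 6)*(y - 3)*(y - 2)*(y + 4)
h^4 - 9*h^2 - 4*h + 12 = (h - 3)*(h - 1)*(h + 2)^2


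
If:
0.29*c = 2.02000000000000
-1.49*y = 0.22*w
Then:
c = 6.97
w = -6.77272727272727*y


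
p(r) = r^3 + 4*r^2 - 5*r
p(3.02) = 48.93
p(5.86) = 309.29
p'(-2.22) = -7.97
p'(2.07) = 24.41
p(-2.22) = 19.87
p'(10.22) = 390.11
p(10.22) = 1434.16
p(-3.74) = 22.34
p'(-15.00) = 550.00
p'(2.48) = 33.29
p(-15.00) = -2400.00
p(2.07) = 15.66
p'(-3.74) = 7.04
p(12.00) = 2244.00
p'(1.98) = 22.60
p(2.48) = 27.45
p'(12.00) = 523.00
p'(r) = 3*r^2 + 8*r - 5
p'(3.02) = 46.52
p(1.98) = 13.54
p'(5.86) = 144.90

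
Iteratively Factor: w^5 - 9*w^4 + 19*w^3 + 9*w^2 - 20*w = (w - 1)*(w^4 - 8*w^3 + 11*w^2 + 20*w) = (w - 5)*(w - 1)*(w^3 - 3*w^2 - 4*w) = w*(w - 5)*(w - 1)*(w^2 - 3*w - 4) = w*(w - 5)*(w - 1)*(w + 1)*(w - 4)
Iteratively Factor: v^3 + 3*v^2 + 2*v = (v)*(v^2 + 3*v + 2) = v*(v + 2)*(v + 1)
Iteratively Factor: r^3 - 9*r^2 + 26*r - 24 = (r - 3)*(r^2 - 6*r + 8) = (r - 4)*(r - 3)*(r - 2)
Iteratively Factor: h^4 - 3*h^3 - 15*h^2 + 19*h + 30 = (h + 3)*(h^3 - 6*h^2 + 3*h + 10) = (h - 2)*(h + 3)*(h^2 - 4*h - 5) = (h - 2)*(h + 1)*(h + 3)*(h - 5)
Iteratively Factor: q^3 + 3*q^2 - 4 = (q - 1)*(q^2 + 4*q + 4) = (q - 1)*(q + 2)*(q + 2)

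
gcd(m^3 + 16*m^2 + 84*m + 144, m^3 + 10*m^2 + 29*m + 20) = m + 4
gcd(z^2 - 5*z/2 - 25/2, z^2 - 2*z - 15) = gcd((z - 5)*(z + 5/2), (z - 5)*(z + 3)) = z - 5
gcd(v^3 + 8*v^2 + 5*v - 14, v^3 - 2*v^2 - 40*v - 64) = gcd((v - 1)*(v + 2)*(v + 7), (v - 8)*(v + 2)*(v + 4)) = v + 2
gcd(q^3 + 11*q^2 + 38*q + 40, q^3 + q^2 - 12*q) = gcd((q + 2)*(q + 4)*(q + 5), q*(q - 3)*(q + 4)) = q + 4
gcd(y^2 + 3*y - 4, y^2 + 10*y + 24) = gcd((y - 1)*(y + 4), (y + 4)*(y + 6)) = y + 4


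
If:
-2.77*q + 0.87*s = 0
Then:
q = 0.314079422382672*s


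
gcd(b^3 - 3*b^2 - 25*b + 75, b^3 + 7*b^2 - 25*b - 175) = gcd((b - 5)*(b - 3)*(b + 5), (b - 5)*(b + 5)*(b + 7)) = b^2 - 25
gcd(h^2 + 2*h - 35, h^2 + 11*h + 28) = h + 7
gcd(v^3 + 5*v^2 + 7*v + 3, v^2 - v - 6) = 1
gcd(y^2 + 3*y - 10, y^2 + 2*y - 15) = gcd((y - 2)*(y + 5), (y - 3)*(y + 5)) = y + 5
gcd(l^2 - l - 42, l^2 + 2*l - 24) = l + 6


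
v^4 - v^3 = v^3*(v - 1)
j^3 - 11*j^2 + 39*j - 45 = (j - 5)*(j - 3)^2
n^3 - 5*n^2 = n^2*(n - 5)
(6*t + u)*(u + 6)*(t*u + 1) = 6*t^2*u^2 + 36*t^2*u + t*u^3 + 6*t*u^2 + 6*t*u + 36*t + u^2 + 6*u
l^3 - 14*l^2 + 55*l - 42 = (l - 7)*(l - 6)*(l - 1)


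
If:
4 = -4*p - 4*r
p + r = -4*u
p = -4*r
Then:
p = -4/3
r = 1/3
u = 1/4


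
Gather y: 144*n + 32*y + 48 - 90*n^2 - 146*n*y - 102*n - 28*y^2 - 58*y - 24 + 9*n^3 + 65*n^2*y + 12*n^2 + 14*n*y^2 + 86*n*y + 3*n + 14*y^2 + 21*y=9*n^3 - 78*n^2 + 45*n + y^2*(14*n - 14) + y*(65*n^2 - 60*n - 5) + 24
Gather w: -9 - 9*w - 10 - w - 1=-10*w - 20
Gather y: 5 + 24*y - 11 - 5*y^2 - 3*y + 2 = -5*y^2 + 21*y - 4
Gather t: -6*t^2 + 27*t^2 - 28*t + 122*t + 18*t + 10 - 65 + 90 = 21*t^2 + 112*t + 35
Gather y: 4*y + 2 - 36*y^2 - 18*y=-36*y^2 - 14*y + 2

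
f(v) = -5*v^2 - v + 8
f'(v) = -10*v - 1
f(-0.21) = 7.99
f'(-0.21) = 1.10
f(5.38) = -142.10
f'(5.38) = -54.80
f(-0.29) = 7.87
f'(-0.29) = 1.90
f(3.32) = -50.43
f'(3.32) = -34.20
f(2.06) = -15.28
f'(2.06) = -21.60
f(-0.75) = 5.94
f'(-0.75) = 6.50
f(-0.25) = 7.94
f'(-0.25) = 1.50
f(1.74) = -8.88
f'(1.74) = -18.40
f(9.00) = -406.00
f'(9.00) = -91.00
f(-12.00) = -700.00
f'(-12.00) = 119.00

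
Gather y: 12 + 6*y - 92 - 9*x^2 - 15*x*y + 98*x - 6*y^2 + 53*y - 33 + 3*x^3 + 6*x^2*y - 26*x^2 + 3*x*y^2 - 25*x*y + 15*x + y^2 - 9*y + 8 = 3*x^3 - 35*x^2 + 113*x + y^2*(3*x - 5) + y*(6*x^2 - 40*x + 50) - 105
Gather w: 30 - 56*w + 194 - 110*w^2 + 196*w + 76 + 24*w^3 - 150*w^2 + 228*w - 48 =24*w^3 - 260*w^2 + 368*w + 252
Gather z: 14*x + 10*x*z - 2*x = 10*x*z + 12*x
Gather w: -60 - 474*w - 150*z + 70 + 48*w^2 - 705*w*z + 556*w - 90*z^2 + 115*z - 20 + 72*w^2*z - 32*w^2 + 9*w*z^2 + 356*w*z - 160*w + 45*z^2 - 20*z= w^2*(72*z + 16) + w*(9*z^2 - 349*z - 78) - 45*z^2 - 55*z - 10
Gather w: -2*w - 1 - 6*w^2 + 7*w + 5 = -6*w^2 + 5*w + 4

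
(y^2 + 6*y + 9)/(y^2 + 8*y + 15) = (y + 3)/(y + 5)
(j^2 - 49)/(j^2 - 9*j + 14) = (j + 7)/(j - 2)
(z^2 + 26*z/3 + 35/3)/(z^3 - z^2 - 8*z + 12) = (z^2 + 26*z/3 + 35/3)/(z^3 - z^2 - 8*z + 12)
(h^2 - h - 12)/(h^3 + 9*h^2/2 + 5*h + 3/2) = 2*(h - 4)/(2*h^2 + 3*h + 1)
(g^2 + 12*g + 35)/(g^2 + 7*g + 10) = (g + 7)/(g + 2)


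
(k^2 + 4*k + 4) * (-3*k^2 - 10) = -3*k^4 - 12*k^3 - 22*k^2 - 40*k - 40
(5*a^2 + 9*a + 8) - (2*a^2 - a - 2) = 3*a^2 + 10*a + 10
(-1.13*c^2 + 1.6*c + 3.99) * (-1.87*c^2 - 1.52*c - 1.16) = 2.1131*c^4 - 1.2744*c^3 - 8.5825*c^2 - 7.9208*c - 4.6284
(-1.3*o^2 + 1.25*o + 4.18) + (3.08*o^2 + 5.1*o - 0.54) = 1.78*o^2 + 6.35*o + 3.64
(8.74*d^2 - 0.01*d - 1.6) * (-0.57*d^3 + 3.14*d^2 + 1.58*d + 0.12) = -4.9818*d^5 + 27.4493*d^4 + 14.6898*d^3 - 3.991*d^2 - 2.5292*d - 0.192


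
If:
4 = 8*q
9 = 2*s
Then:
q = 1/2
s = 9/2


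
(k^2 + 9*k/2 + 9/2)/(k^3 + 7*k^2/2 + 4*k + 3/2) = (k + 3)/(k^2 + 2*k + 1)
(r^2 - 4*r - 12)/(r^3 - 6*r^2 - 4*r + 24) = 1/(r - 2)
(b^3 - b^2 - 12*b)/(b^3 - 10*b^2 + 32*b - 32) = b*(b + 3)/(b^2 - 6*b + 8)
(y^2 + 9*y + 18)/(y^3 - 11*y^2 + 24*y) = (y^2 + 9*y + 18)/(y*(y^2 - 11*y + 24))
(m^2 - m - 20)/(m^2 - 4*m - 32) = (m - 5)/(m - 8)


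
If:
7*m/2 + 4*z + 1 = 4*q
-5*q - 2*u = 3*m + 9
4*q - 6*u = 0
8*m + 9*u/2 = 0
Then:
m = 81/125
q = -216/125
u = -144/125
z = -509/200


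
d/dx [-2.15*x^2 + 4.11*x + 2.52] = 4.11 - 4.3*x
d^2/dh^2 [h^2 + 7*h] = 2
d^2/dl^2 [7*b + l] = 0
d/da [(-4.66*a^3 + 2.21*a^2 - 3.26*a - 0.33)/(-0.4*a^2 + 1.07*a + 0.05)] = (1.864*a^4 - 9.9724*a^3 + 0.361700000000001*a^2 - 0.0430000000000001*a + 0.1901)/(0.16*a^4 - 0.856*a^3 + 1.1049*a^2 + 0.107*a + 0.0025)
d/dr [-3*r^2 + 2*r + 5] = 2 - 6*r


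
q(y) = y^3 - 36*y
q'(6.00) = 72.00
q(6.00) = 0.00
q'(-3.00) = -9.00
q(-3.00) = 81.00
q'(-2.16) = -22.00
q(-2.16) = 67.68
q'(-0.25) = -35.81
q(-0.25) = 8.98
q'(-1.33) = -30.69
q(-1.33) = 45.53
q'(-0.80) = -34.08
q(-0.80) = 28.29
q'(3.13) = -6.61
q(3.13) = -82.02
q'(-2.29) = -20.27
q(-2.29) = 70.43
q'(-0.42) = -35.47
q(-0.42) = 15.05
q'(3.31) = -3.13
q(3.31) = -82.90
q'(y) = 3*y^2 - 36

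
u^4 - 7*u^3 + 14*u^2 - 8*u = u*(u - 4)*(u - 2)*(u - 1)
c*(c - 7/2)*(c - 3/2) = c^3 - 5*c^2 + 21*c/4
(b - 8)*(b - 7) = b^2 - 15*b + 56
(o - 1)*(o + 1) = o^2 - 1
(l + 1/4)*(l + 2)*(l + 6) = l^3 + 33*l^2/4 + 14*l + 3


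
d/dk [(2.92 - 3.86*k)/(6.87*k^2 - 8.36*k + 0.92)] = (26.5182*k^2 - 40.1208*k + 20.86)/(47.1969*k^4 - 114.8664*k^3 + 82.5304*k^2 - 15.3824*k + 0.8464)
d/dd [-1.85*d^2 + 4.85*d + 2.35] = 4.85 - 3.7*d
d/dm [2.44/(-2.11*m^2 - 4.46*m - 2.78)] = (10.2968*m + 10.8824)/(2.11*m^2 + 4.46*m + 2.78)^2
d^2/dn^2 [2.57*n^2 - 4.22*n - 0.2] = 5.14000000000000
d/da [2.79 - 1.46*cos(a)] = 1.46*sin(a)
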